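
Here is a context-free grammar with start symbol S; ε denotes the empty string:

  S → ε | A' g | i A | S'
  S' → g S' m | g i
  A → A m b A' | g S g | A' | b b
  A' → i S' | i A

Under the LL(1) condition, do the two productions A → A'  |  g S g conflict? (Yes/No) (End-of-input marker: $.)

No

FIRST(A') = { i } and FIRST(g S g) = { g }.
The FIRST sets are disjoint and neither alternative is nullable — no conflict.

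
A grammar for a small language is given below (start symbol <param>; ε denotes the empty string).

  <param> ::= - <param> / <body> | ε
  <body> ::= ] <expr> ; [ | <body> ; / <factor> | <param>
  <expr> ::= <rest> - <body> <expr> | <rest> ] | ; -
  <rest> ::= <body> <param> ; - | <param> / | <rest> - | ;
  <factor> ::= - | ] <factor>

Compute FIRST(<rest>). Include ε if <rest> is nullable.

{ -, /, ;, ] }

From <rest> ::= <body> <param> ; -: <body>, <param> nullable, take FIRST(<body>) ∪ FIRST(<param>) ∪ {;} = { -, ;, ] }.
From <rest> ::= <param> /: <param> nullable, take FIRST(<param>) ∪ {/} = { -, / }.
From <rest> ::= <rest> -: add FIRST(<rest>) = { -, /, ;, ] }.
<rest> ::= ; contributes {;}.
Union: FIRST(<rest>) = { -, /, ;, ] }.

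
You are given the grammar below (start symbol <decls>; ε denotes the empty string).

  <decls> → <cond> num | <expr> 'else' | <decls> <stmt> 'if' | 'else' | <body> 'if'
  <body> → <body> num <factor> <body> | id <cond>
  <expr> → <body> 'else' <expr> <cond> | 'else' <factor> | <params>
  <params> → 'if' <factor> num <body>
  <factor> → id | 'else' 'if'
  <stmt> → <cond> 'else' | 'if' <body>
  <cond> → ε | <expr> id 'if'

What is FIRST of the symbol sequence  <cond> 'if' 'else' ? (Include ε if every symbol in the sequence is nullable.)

Add FIRST(<cond>)\{ε} = { 'else', 'if', id }; <cond> is nullable, continue.
'if' is a terminal; add {'if'} and stop.

{ 'else', 'if', id }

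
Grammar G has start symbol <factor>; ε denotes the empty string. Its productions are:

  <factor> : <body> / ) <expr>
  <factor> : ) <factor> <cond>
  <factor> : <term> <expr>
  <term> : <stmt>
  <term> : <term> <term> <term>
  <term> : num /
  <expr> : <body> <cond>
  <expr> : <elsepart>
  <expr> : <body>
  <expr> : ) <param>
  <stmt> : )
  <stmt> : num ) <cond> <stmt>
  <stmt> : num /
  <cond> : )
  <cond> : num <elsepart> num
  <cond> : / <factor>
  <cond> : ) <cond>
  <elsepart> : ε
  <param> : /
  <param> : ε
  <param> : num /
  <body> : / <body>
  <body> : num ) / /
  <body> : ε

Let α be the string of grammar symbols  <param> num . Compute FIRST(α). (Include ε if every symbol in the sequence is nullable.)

{ /, num }

Add FIRST(<param>)\{ε} = { /, num }; <param> is nullable, continue.
num is a terminal; add {num} and stop.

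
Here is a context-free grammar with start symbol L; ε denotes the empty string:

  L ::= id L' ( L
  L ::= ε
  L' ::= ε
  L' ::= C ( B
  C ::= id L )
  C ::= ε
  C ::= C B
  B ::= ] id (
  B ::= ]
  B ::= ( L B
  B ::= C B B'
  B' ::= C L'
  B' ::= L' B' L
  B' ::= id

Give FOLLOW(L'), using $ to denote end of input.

{ (, ], id }

In L ::= id L' ( L: add FIRST(( L) = { ( }.
In B' ::= C L': L' is at the end, add FOLLOW(B') = { (, ], id }.
In B' ::= L' B' L: add FIRST(B' L)\{ε} = { (, ], id }.
  Since B' L is nullable, also add FOLLOW(B') = { (, ], id }.
Union: FOLLOW(L') = { (, ], id }.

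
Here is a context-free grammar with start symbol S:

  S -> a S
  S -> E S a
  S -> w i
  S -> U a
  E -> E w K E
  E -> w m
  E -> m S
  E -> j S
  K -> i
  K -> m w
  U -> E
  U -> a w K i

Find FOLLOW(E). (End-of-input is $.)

In S -> E S a: add FIRST(S a) = { a, j, m, w }.
In E -> E w K E: add FIRST(w K E) = { w }.
In E -> E w K E: E is at the end, add FOLLOW(E) = { a, j, m, w }.
In U -> E: E is at the end, add FOLLOW(U) = { a }.
Union: FOLLOW(E) = { a, j, m, w }.

{ a, j, m, w }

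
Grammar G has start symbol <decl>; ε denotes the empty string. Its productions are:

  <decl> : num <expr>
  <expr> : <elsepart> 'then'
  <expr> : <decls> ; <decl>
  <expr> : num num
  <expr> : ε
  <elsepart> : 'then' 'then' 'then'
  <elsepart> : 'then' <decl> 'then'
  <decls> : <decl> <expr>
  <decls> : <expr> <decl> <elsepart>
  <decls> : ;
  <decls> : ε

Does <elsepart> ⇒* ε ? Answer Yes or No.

No

Nullable nonterminals: <decls>, <expr>.
No production of <elsepart> has an RHS whose symbols are all nullable, so <elsepart> is not nullable.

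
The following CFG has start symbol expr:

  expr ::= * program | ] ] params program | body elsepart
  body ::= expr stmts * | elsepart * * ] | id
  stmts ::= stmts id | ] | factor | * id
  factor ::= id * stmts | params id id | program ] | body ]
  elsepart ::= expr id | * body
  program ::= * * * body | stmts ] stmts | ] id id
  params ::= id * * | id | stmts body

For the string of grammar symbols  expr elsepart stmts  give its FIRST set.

Add FIRST(expr) = { *, ], id }; expr is not nullable, stop.

{ *, ], id }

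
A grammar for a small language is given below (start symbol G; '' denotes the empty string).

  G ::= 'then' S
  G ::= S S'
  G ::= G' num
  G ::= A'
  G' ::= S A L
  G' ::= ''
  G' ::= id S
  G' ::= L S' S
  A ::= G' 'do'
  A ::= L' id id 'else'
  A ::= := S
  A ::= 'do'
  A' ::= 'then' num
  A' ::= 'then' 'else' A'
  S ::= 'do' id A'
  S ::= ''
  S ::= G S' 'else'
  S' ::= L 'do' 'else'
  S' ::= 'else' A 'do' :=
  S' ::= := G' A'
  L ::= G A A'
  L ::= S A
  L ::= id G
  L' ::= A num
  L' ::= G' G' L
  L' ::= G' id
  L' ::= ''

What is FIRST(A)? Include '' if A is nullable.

{ 'do', 'else', 'then', :=, id, num }

From A ::= G' 'do': G' nullable, take FIRST(G') ∪ {'do'} = { 'do', 'else', 'then', :=, id, num }.
From A ::= L' id id 'else': L' nullable, take FIRST(L') ∪ {id} = { 'do', 'else', 'then', :=, id, num }.
A ::= := S contributes {:=}.
A ::= 'do' contributes {'do'}.
Union: FIRST(A) = { 'do', 'else', 'then', :=, id, num }.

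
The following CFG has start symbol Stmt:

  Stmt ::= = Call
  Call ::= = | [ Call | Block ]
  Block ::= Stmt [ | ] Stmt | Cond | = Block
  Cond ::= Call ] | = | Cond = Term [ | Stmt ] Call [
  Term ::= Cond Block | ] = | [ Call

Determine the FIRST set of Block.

{ =, [, ] }

From Block ::= Stmt [: add FIRST(Stmt) = { = }.
Block ::= ] Stmt contributes {]}.
From Block ::= Cond: add FIRST(Cond) = { =, [, ] }.
Block ::= = Block contributes {=}.
Union: FIRST(Block) = { =, [, ] }.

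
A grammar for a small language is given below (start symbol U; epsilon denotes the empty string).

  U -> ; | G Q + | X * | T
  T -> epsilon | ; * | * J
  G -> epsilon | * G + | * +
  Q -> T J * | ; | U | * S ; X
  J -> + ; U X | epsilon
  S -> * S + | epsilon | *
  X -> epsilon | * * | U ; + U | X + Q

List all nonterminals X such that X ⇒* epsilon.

{ G, J, Q, S, T, U, X }

Directly nullable (have an epsilon-production): T, G, J, S, X.
Q -> U with every symbol nullable, so Q is nullable.
U -> T with every symbol nullable, so U is nullable.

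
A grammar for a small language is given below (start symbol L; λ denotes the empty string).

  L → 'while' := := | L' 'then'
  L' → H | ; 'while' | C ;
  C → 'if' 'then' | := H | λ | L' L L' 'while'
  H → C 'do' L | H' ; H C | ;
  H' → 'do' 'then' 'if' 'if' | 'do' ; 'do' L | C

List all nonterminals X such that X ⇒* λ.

Directly nullable (have an λ-production): C.
H' → C with every symbol nullable, so H' is nullable.
No other nonterminal has a production whose RHS symbols are all nullable.

{ C, H' }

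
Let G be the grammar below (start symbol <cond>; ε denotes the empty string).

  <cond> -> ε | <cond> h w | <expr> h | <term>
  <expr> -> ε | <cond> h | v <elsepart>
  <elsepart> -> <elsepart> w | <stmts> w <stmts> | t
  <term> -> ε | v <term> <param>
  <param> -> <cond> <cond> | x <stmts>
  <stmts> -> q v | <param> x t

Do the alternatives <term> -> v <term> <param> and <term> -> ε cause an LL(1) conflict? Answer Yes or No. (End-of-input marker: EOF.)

FIRST(v <term> <param>) = { v } and FIRST(ε) = { ε }.
The second alternative is nullable and FOLLOW(<term>) = { EOF, h, v, x } shares v with FIRST of the first — conflict.

Yes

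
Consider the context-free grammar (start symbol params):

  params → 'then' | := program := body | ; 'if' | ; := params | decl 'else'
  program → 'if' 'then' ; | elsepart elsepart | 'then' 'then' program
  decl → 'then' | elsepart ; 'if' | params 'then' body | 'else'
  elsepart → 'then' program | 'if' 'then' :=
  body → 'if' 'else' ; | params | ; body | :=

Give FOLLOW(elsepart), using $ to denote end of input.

{ 'if', 'then', :=, ; }

In program → elsepart elsepart: add FIRST(elsepart) = { 'if', 'then' }.
In program → elsepart elsepart: elsepart is at the end, add FOLLOW(program) = { 'if', 'then', :=, ; }.
In decl → elsepart ; 'if': add FIRST(; 'if') = { ; }.
Union: FOLLOW(elsepart) = { 'if', 'then', :=, ; }.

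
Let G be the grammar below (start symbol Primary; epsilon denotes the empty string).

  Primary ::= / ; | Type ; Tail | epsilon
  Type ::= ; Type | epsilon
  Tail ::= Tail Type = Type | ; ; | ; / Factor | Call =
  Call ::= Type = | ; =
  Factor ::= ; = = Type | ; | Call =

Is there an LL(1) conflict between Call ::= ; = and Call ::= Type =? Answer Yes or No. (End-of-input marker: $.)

Yes

FIRST(; =) = { ; } and FIRST(Type =) = { ;, = }.
Both contain ;, so the two alternatives are not disjoint — LL(1) conflict.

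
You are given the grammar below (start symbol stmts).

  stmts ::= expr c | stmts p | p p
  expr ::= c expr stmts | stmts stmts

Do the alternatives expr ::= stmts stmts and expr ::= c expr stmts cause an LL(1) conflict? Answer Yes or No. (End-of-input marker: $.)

FIRST(stmts stmts) = { c, p } and FIRST(c expr stmts) = { c }.
Both contain c, so the two alternatives are not disjoint — LL(1) conflict.

Yes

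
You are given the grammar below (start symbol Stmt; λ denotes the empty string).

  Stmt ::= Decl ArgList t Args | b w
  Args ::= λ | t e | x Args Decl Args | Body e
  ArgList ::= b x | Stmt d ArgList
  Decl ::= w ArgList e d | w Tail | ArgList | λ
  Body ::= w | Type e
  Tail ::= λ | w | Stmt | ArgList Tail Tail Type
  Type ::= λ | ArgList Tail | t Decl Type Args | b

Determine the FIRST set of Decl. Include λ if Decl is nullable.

{ b, w, λ }

Decl ::= w ArgList e d contributes {w}.
Decl ::= w Tail contributes {w}.
From Decl ::= ArgList: add FIRST(ArgList) = { b, w }.
Decl ::= λ contributes λ.
Union: FIRST(Decl) = { b, w, λ }.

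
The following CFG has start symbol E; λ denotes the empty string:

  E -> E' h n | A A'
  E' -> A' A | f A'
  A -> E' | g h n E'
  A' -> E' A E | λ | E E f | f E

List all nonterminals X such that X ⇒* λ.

{ A' }

Directly nullable (have an λ-production): A'.
No other nonterminal has a production whose RHS symbols are all nullable.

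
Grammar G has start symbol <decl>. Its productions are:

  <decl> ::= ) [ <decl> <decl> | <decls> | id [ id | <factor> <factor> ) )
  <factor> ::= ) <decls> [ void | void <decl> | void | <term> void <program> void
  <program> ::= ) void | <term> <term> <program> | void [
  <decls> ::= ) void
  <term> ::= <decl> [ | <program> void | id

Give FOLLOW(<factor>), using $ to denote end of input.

In <decl> ::= <factor> <factor> ) ): add FIRST(<factor> ) )) = { ), id, void }.
In <decl> ::= <factor> <factor> ) ): add FIRST() )) = { ) }.
Union: FOLLOW(<factor>) = { ), id, void }.

{ ), id, void }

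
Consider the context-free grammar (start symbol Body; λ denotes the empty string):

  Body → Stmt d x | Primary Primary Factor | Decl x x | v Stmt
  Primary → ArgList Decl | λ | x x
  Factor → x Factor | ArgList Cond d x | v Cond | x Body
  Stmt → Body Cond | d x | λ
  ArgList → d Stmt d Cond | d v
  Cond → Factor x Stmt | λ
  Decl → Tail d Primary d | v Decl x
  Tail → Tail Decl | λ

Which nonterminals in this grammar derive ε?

{ Cond, Primary, Stmt, Tail }

Directly nullable (have an λ-production): Primary, Stmt, Cond, Tail.
No other nonterminal has a production whose RHS symbols are all nullable.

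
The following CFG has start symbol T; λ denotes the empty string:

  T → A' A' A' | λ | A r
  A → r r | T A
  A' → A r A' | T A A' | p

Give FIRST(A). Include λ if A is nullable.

A → r r contributes {r}.
From A → T A: T nullable, take FIRST(T) ∪ FIRST(A) = { p, r }.
Union: FIRST(A) = { p, r }.

{ p, r }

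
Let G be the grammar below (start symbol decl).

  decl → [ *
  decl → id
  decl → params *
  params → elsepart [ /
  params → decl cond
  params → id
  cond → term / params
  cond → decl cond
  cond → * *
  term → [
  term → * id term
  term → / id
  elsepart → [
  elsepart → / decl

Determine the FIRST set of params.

{ /, [, id }

From params → elsepart [ /: add FIRST(elsepart) = { /, [ }.
From params → decl cond: add FIRST(decl) = { /, [, id }.
params → id contributes {id}.
Union: FIRST(params) = { /, [, id }.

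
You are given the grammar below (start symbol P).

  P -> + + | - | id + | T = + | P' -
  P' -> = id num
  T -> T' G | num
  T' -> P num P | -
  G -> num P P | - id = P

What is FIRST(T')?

{ +, -, =, id, num }

From T' -> P num P: add FIRST(P) = { +, -, =, id, num }.
T' -> - contributes {-}.
Union: FIRST(T') = { +, -, =, id, num }.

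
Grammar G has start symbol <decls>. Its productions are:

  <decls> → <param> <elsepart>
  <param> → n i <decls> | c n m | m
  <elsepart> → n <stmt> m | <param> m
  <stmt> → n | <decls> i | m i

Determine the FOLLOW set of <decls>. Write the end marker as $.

{ $, c, i, m, n }

<decls> is the start symbol, so $ ∈ FOLLOW(<decls>).
In <param> → n i <decls>: <decls> is at the end, add FOLLOW(<param>) = { c, m, n }.
In <stmt> → <decls> i: add FIRST(i) = { i }.
Union: FOLLOW(<decls>) = { $, c, i, m, n }.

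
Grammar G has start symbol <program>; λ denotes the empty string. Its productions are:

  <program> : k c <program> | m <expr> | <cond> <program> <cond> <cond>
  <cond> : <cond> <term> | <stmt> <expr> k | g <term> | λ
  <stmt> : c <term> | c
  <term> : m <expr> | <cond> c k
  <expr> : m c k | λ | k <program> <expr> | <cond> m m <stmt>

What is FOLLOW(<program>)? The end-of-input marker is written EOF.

<program> is the start symbol, so EOF ∈ FOLLOW(<program>).
In <program> : k c <program>: <program> is at the end, add FOLLOW(<program>) = { EOF, c, g, k, m }.
In <program> : <cond> <program> <cond> <cond>: add FIRST(<cond> <cond>)\{λ} = { c, g, m }.
  Since <cond> <cond> is nullable, also add FOLLOW(<program>) = { EOF, c, g, k, m }.
In <expr> : k <program> <expr>: add FIRST(<expr>)\{λ} = { c, g, k, m }.
  Since <expr> is nullable, also add FOLLOW(<expr>) = { EOF, c, g, k, m }.
Union: FOLLOW(<program>) = { EOF, c, g, k, m }.

{ EOF, c, g, k, m }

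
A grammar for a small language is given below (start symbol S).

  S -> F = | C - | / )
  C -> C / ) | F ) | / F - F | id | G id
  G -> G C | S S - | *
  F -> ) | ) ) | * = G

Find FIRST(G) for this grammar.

{ ), *, /, id }

From G -> G C: add FIRST(G) = { ), *, /, id }.
From G -> S S -: add FIRST(S) = { ), *, /, id }.
G -> * contributes {*}.
Union: FIRST(G) = { ), *, /, id }.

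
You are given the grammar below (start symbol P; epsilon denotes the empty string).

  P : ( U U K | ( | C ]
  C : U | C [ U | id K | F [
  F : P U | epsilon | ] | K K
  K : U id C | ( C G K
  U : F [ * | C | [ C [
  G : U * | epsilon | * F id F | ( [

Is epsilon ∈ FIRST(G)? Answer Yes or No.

G has an epsilon-production, so G ⇒ epsilon.

Yes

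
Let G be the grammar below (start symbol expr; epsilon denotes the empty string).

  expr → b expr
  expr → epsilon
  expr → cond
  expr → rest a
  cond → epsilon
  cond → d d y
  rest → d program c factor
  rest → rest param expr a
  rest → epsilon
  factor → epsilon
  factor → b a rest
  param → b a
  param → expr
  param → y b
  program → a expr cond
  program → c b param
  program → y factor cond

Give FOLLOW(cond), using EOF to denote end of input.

{ EOF, a, b, c, d, y }

In expr → cond: cond is at the end, add FOLLOW(expr) = { EOF, a, b, c, d, y }.
In program → a expr cond: cond is at the end, add FOLLOW(program) = { c }.
In program → y factor cond: cond is at the end, add FOLLOW(program) = { c }.
Union: FOLLOW(cond) = { EOF, a, b, c, d, y }.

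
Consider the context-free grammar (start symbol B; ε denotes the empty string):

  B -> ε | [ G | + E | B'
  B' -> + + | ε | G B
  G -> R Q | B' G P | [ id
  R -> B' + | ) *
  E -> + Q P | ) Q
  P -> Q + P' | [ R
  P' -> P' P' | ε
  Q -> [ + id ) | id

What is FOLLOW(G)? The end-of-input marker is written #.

In B -> [ G: G is at the end, add FOLLOW(B) = { #, ), +, [ }.
In B' -> G B: add FIRST(B)\{ε} = { ), +, [ }.
  Since B is nullable, also add FOLLOW(B') = { #, ), +, [ }.
In G -> B' G P: add FIRST(P) = { [, id }.
Union: FOLLOW(G) = { #, ), +, [, id }.

{ #, ), +, [, id }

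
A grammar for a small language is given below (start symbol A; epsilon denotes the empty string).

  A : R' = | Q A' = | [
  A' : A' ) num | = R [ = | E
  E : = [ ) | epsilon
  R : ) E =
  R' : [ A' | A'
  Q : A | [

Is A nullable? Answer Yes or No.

No

Nullable nonterminals: A', E, R'.
No production of A has an RHS whose symbols are all nullable, so A is not nullable.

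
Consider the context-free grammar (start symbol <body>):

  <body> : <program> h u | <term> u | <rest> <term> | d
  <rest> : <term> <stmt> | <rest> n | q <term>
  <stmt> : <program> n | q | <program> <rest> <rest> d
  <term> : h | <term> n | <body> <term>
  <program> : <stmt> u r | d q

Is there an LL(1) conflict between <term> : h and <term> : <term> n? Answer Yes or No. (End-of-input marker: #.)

Yes

FIRST(h) = { h } and FIRST(<term> n) = { d, h, q }.
Both contain h, so the two alternatives are not disjoint — LL(1) conflict.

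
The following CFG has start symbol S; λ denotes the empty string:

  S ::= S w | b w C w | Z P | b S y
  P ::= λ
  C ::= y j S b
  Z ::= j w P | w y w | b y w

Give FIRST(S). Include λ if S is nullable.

{ b, j, w }

From S ::= S w: add FIRST(S) = { b, j, w }.
S ::= b w C w contributes {b}.
From S ::= Z P: add FIRST(Z) = { b, j, w }.
S ::= b S y contributes {b}.
Union: FIRST(S) = { b, j, w }.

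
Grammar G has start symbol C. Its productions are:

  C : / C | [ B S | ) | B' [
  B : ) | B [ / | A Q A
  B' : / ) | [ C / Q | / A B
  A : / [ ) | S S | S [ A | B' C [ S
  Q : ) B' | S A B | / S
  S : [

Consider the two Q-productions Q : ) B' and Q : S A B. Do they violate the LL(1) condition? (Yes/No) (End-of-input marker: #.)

No

FIRST() B') = { ) } and FIRST(S A B) = { [ }.
The FIRST sets are disjoint and neither alternative is nullable — no conflict.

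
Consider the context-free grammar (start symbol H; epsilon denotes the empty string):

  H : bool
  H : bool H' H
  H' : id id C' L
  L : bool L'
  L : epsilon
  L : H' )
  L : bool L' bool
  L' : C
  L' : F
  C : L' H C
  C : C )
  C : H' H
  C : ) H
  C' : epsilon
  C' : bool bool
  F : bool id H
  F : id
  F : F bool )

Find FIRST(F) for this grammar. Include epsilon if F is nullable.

F : bool id H contributes {bool}.
F : id contributes {id}.
From F : F bool ): add FIRST(F) = { bool, id }.
Union: FIRST(F) = { bool, id }.

{ bool, id }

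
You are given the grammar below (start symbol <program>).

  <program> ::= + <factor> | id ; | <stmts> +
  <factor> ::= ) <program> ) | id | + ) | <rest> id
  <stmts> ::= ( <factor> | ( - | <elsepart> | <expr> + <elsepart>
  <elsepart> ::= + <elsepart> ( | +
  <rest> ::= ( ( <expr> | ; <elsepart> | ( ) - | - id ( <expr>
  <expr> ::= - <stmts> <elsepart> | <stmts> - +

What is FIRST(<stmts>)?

{ (, +, - }

<stmts> ::= ( <factor> contributes {(}.
<stmts> ::= ( - contributes {(}.
From <stmts> ::= <elsepart>: add FIRST(<elsepart>) = { + }.
From <stmts> ::= <expr> + <elsepart>: add FIRST(<expr>) = { (, +, - }.
Union: FIRST(<stmts>) = { (, +, - }.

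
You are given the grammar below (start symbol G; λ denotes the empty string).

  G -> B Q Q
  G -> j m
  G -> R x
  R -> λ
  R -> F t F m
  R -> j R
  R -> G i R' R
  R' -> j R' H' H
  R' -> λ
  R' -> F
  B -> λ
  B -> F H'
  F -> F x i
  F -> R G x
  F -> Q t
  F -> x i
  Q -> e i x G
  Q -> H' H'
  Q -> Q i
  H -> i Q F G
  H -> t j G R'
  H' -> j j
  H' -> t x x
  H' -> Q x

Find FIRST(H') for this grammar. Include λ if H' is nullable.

{ e, j, t }

H' -> j j contributes {j}.
H' -> t x x contributes {t}.
From H' -> Q x: add FIRST(Q) = { e, j, t }.
Union: FIRST(H') = { e, j, t }.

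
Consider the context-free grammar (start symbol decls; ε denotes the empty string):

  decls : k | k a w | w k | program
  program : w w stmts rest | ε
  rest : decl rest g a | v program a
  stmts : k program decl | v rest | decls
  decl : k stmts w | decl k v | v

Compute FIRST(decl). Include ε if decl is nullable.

decl : k stmts w contributes {k}.
From decl : decl k v: add FIRST(decl) = { k, v }.
decl : v contributes {v}.
Union: FIRST(decl) = { k, v }.

{ k, v }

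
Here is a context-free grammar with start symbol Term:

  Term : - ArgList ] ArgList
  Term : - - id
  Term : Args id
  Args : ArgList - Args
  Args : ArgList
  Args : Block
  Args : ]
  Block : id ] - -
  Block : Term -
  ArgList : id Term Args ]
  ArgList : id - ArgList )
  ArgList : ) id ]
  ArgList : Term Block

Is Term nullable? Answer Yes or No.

No nonterminal in this grammar is nullable.
No production of Term has an RHS whose symbols are all nullable, so Term is not nullable.

No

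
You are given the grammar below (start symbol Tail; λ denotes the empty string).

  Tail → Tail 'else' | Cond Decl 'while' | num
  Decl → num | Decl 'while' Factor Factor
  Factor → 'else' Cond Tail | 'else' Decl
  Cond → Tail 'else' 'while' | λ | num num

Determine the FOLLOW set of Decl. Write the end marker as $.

In Tail → Cond Decl 'while': add FIRST('while') = { 'while' }.
In Decl → Decl 'while' Factor Factor: add FIRST('while' Factor Factor) = { 'while' }.
In Factor → 'else' Decl: Decl is at the end, add FOLLOW(Factor) = { 'else', 'while' }.
Union: FOLLOW(Decl) = { 'else', 'while' }.

{ 'else', 'while' }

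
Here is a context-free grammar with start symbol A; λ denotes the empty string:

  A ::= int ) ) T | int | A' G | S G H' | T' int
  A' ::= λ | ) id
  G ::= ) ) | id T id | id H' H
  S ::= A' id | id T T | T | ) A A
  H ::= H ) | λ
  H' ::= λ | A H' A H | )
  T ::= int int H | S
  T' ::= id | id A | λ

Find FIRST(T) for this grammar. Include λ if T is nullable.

T ::= int int H contributes {int}.
From T ::= S: add FIRST(S) = { ), id, int }.
Union: FIRST(T) = { ), id, int }.

{ ), id, int }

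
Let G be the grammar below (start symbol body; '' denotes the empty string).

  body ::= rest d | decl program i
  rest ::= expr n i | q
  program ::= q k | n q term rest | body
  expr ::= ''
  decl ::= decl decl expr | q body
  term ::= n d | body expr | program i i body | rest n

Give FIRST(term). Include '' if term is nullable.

term ::= n d contributes {n}.
From term ::= body expr: add FIRST(body) = { n, q }.
From term ::= program i i body: add FIRST(program) = { n, q }.
From term ::= rest n: add FIRST(rest) = { n, q }.
Union: FIRST(term) = { n, q }.

{ n, q }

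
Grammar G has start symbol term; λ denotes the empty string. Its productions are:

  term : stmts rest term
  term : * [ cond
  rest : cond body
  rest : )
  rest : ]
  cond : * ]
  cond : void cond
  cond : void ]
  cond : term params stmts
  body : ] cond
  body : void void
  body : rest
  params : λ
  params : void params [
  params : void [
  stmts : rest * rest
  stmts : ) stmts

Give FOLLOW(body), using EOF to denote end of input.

{ EOF, ), *, ], void }

In rest : cond body: body is at the end, add FOLLOW(rest) = { EOF, ), *, ], void }.
Union: FOLLOW(body) = { EOF, ), *, ], void }.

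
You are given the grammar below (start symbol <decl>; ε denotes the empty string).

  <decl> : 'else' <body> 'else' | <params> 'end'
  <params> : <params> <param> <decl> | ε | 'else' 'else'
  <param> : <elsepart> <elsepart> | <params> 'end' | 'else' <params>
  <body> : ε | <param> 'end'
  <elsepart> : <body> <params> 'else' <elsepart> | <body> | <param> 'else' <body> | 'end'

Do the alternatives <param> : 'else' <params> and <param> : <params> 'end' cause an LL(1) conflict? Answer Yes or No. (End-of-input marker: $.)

Yes

FIRST('else' <params>) = { 'else' } and FIRST(<params> 'end') = { 'else', 'end' }.
Both contain 'else', so the two alternatives are not disjoint — LL(1) conflict.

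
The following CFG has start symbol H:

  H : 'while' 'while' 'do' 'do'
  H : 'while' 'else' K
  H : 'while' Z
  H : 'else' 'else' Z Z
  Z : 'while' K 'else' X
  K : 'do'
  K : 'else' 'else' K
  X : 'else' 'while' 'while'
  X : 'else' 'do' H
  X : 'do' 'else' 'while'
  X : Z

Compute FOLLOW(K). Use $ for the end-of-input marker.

In H : 'while' 'else' K: K is at the end, add FOLLOW(H) = { $, 'while' }.
In Z : 'while' K 'else' X: add FIRST('else' X) = { 'else' }.
In K : 'else' 'else' K: K is at the end, add FOLLOW(K) = { $, 'else', 'while' }.
Union: FOLLOW(K) = { $, 'else', 'while' }.

{ $, 'else', 'while' }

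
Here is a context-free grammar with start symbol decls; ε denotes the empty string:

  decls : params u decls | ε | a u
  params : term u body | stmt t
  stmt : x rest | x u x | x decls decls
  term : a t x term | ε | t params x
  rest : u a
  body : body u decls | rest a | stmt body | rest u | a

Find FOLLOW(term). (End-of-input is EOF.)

In params : term u body: add FIRST(u body) = { u }.
In term : a t x term: term is at the end, add FOLLOW(term) = { u }.
Union: FOLLOW(term) = { u }.

{ u }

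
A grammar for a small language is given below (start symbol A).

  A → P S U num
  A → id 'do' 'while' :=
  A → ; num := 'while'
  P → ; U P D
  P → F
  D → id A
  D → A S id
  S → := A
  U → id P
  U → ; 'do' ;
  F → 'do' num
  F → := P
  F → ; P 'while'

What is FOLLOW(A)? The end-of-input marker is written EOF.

{ EOF, 'do', 'while', :=, ;, id, num }

A is the start symbol, so EOF ∈ FOLLOW(A).
In D → id A: A is at the end, add FOLLOW(D) = { 'do', 'while', :=, ;, id, num }.
In D → A S id: add FIRST(S id) = { := }.
In S → := A: A is at the end, add FOLLOW(S) = { ;, id }.
Union: FOLLOW(A) = { EOF, 'do', 'while', :=, ;, id, num }.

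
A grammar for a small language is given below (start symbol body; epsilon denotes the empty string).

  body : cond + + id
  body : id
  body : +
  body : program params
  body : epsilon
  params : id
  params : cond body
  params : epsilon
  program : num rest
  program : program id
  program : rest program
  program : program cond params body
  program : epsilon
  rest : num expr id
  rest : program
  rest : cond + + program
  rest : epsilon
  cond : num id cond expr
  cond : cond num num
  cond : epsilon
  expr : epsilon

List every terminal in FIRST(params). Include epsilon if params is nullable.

{ +, id, num, epsilon }

params : id contributes {id}.
From params : cond body: cond, body nullable, take FIRST(cond) ∪ FIRST(body) = { +, id, num }; also epsilon since the whole RHS is nullable.
params : epsilon contributes epsilon.
Union: FIRST(params) = { +, id, num, epsilon }.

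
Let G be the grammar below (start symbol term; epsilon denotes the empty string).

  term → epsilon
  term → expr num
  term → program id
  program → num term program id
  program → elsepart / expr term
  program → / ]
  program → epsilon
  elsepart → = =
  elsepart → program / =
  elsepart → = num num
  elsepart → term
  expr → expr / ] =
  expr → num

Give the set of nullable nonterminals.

{ elsepart, program, term }

Directly nullable (have an epsilon-production): term, program.
elsepart → term with every symbol nullable, so elsepart is nullable.
No other nonterminal has a production whose RHS symbols are all nullable.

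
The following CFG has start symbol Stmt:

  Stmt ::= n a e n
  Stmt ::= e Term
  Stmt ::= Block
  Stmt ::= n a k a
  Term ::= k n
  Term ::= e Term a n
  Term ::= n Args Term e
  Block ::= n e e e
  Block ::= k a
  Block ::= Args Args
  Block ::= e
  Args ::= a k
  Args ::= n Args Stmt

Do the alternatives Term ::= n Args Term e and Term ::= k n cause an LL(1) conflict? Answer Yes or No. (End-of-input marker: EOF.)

No

FIRST(n Args Term e) = { n } and FIRST(k n) = { k }.
The FIRST sets are disjoint and neither alternative is nullable — no conflict.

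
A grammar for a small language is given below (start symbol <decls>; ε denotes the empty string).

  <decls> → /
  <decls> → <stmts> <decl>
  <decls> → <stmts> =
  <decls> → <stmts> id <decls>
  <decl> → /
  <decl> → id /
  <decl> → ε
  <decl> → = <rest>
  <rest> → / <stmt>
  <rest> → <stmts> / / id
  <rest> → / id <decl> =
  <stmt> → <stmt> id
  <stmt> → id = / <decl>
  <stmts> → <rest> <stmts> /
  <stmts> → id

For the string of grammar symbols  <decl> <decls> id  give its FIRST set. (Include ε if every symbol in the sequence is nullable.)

Add FIRST(<decl>)\{ε} = { /, =, id }; <decl> is nullable, continue.
Add FIRST(<decls>) = { /, id }; <decls> is not nullable, stop.

{ /, =, id }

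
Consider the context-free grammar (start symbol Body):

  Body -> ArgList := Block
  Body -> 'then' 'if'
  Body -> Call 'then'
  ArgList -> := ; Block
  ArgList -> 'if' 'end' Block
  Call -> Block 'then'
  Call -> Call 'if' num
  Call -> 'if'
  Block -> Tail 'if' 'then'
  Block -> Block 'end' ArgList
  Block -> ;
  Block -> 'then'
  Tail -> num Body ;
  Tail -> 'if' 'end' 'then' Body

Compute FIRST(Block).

{ 'if', 'then', ;, num }

From Block -> Tail 'if' 'then': add FIRST(Tail) = { 'if', num }.
From Block -> Block 'end' ArgList: add FIRST(Block) = { 'if', 'then', ;, num }.
Block -> ; contributes {;}.
Block -> 'then' contributes {'then'}.
Union: FIRST(Block) = { 'if', 'then', ;, num }.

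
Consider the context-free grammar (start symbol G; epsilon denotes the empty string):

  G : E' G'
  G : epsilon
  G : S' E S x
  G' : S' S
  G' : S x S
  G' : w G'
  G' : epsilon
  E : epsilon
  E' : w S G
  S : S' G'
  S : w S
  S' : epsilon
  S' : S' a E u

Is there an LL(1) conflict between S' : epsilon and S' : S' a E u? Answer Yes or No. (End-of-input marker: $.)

FIRST(epsilon) = { epsilon } and FIRST(S' a E u) = { a }.
The first alternative is nullable and FOLLOW(S') = { $, a, w, x } shares a with FIRST of the second — conflict.

Yes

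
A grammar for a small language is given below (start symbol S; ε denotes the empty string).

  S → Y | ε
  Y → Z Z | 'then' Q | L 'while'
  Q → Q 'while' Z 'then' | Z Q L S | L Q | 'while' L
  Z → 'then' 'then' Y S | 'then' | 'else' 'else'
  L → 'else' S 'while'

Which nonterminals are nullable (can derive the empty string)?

Directly nullable (have an ε-production): S.
No other nonterminal has a production whose RHS symbols are all nullable.

{ S }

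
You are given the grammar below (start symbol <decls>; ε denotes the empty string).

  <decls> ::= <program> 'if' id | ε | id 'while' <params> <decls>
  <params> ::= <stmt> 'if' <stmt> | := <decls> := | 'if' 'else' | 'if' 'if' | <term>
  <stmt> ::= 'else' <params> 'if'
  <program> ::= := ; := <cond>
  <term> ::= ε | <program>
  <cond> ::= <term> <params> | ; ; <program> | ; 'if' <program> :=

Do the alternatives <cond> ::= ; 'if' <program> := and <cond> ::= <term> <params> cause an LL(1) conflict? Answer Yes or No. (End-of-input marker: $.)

FIRST(; 'if' <program> :=) = { ; } and FIRST(<term> <params>) = { 'else', 'if', :=, ε }.
The second is nullable but FOLLOW(<cond>) = { $, 'else', 'if', :=, id } is disjoint from FIRST of the first.

No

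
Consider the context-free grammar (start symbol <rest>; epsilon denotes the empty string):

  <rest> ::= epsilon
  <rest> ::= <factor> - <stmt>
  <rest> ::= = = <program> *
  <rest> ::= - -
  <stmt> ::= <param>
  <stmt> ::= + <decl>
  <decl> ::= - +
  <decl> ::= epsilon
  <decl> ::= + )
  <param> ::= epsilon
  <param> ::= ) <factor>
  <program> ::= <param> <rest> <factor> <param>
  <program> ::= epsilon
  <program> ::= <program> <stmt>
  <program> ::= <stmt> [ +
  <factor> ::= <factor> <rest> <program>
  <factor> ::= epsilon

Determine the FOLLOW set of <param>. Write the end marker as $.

In <stmt> ::= <param>: <param> is at the end, add FOLLOW(<stmt>) = { $, ), *, +, -, =, [ }.
In <program> ::= <param> <rest> <factor> <param>: add FIRST(<rest> <factor> <param>)\{epsilon} = { ), +, -, =, [ }.
  Since <rest> <factor> <param> is nullable, also add FOLLOW(<program>) = { $, ), *, +, -, =, [ }.
In <program> ::= <param> <rest> <factor> <param>: <param> is at the end, add FOLLOW(<program>) = { $, ), *, +, -, =, [ }.
Union: FOLLOW(<param>) = { $, ), *, +, -, =, [ }.

{ $, ), *, +, -, =, [ }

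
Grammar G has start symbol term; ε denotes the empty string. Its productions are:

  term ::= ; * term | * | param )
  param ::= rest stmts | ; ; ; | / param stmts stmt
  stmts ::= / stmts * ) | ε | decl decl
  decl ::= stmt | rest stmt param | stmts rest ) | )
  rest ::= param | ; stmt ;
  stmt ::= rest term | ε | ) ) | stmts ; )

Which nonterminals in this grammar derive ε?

Directly nullable (have an ε-production): stmts, stmt.
decl ::= stmt with every symbol nullable, so decl is nullable.
No other nonterminal has a production whose RHS symbols are all nullable.

{ decl, stmt, stmts }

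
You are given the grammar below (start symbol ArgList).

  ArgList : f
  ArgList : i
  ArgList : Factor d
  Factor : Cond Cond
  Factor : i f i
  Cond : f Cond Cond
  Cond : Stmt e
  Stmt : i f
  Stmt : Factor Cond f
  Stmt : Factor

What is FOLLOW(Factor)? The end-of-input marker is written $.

{ d, e, f, i }

In ArgList : Factor d: add FIRST(d) = { d }.
In Stmt : Factor Cond f: add FIRST(Cond f) = { f, i }.
In Stmt : Factor: Factor is at the end, add FOLLOW(Stmt) = { e }.
Union: FOLLOW(Factor) = { d, e, f, i }.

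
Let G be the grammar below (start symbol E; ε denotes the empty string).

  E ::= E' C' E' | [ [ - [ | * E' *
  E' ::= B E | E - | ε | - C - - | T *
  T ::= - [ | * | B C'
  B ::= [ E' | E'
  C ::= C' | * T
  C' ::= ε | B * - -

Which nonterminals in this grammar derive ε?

Directly nullable (have an ε-production): E', C'.
E ::= E' C' E' with every symbol nullable, so E is nullable.
B ::= E' with every symbol nullable, so B is nullable.
T ::= B C' with every symbol nullable, so T is nullable.
C ::= C' with every symbol nullable, so C is nullable.

{ B, C, C', E, E', T }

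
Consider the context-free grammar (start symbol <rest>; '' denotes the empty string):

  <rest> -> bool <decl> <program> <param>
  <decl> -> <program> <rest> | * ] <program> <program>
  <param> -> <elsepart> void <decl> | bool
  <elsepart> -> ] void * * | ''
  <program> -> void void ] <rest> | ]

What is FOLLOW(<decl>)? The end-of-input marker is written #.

{ #, ], bool, void }

In <rest> -> bool <decl> <program> <param>: add FIRST(<program> <param>) = { ], void }.
In <param> -> <elsepart> void <decl>: <decl> is at the end, add FOLLOW(<param>) = { #, ], bool, void }.
Union: FOLLOW(<decl>) = { #, ], bool, void }.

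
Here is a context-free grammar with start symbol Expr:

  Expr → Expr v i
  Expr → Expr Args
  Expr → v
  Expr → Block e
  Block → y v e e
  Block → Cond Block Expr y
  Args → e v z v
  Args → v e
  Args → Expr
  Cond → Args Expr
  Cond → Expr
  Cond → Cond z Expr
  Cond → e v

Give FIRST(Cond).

From Cond → Args Expr: add FIRST(Args) = { e, v, y }.
From Cond → Expr: add FIRST(Expr) = { e, v, y }.
From Cond → Cond z Expr: add FIRST(Cond) = { e, v, y }.
Cond → e v contributes {e}.
Union: FIRST(Cond) = { e, v, y }.

{ e, v, y }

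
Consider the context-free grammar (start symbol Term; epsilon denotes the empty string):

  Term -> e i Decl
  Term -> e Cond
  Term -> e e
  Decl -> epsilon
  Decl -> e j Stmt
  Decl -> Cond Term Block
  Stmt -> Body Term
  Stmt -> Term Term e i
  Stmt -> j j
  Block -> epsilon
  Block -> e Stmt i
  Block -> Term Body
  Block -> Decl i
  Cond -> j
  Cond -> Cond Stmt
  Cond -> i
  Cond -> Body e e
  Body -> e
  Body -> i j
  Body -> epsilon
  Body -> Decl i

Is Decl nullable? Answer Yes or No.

Yes

Decl has an epsilon-production, so Decl ⇒ epsilon.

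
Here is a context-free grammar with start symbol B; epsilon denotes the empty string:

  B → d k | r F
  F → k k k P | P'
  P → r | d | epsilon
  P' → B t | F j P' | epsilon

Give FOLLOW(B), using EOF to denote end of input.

B is the start symbol, so EOF ∈ FOLLOW(B).
In P' → B t: add FIRST(t) = { t }.
Union: FOLLOW(B) = { EOF, t }.

{ EOF, t }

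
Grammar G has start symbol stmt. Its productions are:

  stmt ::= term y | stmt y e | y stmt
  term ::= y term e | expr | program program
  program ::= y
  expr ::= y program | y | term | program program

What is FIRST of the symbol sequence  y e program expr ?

{ y }

y is a terminal; add {y} and stop.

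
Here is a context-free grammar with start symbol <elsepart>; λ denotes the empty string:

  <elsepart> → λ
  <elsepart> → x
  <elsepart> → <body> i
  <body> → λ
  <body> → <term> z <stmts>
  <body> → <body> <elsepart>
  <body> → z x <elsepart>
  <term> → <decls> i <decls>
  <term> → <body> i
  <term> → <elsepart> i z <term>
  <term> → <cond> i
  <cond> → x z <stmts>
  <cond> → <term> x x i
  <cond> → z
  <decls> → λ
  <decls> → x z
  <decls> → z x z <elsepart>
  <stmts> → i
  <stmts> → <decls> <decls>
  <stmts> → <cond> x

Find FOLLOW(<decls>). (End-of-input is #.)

In <term> → <decls> i <decls>: add FIRST(i <decls>) = { i }.
In <term> → <decls> i <decls>: <decls> is at the end, add FOLLOW(<term>) = { x, z }.
In <stmts> → <decls> <decls>: add FIRST(<decls>)\{λ} = { x, z }.
  Since <decls> is nullable, also add FOLLOW(<stmts>) = { i, x, z }.
In <stmts> → <decls> <decls>: <decls> is at the end, add FOLLOW(<stmts>) = { i, x, z }.
Union: FOLLOW(<decls>) = { i, x, z }.

{ i, x, z }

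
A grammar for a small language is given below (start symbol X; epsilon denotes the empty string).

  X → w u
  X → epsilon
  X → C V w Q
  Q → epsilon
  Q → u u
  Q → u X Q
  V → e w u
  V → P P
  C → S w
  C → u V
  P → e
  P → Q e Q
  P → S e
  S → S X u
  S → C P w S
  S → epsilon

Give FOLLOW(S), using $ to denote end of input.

In C → S w: add FIRST(w) = { w }.
In P → S e: add FIRST(e) = { e }.
In S → S X u: add FIRST(X u) = { u, w }.
In S → C P w S: S is at the end, add FOLLOW(S) = { e, u, w }.
Union: FOLLOW(S) = { e, u, w }.

{ e, u, w }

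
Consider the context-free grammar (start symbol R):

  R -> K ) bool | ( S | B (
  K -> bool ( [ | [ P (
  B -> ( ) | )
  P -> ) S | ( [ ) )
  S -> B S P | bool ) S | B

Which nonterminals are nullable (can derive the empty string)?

No nonterminal has an empty production or an RHS whose symbols are all nullable.

{ } (none)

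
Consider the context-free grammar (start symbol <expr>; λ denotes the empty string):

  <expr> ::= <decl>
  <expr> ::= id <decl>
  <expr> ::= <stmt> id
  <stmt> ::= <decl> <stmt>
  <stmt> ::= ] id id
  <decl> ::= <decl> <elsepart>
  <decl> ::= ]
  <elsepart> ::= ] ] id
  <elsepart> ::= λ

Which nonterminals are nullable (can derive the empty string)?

Directly nullable (have an λ-production): <elsepart>.
No other nonterminal has a production whose RHS symbols are all nullable.

{ <elsepart> }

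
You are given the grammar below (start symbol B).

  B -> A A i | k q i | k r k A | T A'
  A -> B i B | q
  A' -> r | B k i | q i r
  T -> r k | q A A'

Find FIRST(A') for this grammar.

{ k, q, r }

A' -> r contributes {r}.
From A' -> B k i: add FIRST(B) = { k, q, r }.
A' -> q i r contributes {q}.
Union: FIRST(A') = { k, q, r }.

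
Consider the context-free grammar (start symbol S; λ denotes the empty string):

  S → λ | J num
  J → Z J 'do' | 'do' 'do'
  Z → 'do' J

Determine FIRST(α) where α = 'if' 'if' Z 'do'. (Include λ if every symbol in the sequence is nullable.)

{ 'if' }

'if' is a terminal; add {'if'} and stop.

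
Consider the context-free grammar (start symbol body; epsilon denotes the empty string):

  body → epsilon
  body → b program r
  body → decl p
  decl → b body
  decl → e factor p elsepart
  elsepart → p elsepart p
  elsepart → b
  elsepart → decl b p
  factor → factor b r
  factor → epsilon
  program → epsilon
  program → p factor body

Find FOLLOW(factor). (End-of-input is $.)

In decl → e factor p elsepart: add FIRST(p elsepart) = { p }.
In factor → factor b r: add FIRST(b r) = { b }.
In program → p factor body: add FIRST(body)\{epsilon} = { b, e }.
  Since body is nullable, also add FOLLOW(program) = { r }.
Union: FOLLOW(factor) = { b, e, p, r }.

{ b, e, p, r }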